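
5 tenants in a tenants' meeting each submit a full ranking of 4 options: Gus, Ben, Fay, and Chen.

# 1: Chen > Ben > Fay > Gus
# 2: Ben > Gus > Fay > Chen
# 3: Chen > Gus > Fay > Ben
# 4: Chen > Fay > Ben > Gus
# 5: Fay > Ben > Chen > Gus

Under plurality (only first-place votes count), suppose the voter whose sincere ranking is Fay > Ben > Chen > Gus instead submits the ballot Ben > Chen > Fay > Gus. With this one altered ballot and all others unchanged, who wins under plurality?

Chen

First-place totals with the altered ballot: Gus 0, Ben 2, Fay 0, Chen 3.
The winner is unchanged: still Chen.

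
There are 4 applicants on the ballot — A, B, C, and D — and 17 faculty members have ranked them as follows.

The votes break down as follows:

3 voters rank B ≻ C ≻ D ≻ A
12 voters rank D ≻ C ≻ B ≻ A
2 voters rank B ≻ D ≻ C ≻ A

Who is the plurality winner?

First-place vote totals:
  A: 0
  B: 5
  C: 0
  D: 12
D has the most first-place votes.

D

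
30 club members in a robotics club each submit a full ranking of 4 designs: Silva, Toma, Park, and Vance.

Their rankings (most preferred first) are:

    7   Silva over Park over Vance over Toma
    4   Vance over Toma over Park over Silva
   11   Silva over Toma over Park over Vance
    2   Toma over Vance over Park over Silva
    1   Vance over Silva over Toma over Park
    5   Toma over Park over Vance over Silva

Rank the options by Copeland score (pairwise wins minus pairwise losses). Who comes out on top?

Pairwise results:
  Silva vs Toma: Silva wins 19–11.
  Silva vs Park: Silva wins 19–11.
  Silva vs Vance: Silva wins 18–12.
  Toma vs Park: Toma wins 23–7.
  Toma vs Vance: Toma wins 18–12.
  Park vs Vance: Park wins 23–7.
Copeland scores (wins − losses):
  Silva: 3 − 0 = 3
  Toma: 2 − 1 = 1
  Park: 1 − 2 = -1
  Vance: 0 − 3 = -3
Silva has the best Copeland score.

Silva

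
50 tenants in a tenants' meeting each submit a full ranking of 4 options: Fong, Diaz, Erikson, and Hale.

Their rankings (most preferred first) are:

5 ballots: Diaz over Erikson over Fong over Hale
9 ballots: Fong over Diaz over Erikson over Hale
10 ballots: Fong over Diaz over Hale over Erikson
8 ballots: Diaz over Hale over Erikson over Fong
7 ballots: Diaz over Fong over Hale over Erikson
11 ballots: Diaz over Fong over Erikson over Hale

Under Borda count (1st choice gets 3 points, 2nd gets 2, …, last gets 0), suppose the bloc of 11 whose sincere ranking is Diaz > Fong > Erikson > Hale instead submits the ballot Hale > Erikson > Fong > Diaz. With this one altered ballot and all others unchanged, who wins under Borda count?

Diaz

Borda totals with the altered ballot: Fong 87, Diaz 98, Erikson 49, Hale 66.
The winner is unchanged: still Diaz.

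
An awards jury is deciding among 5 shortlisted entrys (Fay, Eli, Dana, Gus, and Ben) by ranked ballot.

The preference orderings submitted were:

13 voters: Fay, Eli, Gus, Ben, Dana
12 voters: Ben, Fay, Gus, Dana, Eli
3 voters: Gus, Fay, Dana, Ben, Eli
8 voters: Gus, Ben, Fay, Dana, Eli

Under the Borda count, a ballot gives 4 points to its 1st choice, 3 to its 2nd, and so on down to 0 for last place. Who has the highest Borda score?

Borda scores:
  Fay: 13·4 + 12·3 + 3·3 + 8·2 = 113
  Eli: 13·3 + 12·0 + 3·0 + 8·0 = 39
  Dana: 13·0 + 12·1 + 3·2 + 8·1 = 26
  Gus: 13·2 + 12·2 + 3·4 + 8·4 = 94
  Ben: 13·1 + 12·4 + 3·1 + 8·3 = 88
Fay has the highest total.

Fay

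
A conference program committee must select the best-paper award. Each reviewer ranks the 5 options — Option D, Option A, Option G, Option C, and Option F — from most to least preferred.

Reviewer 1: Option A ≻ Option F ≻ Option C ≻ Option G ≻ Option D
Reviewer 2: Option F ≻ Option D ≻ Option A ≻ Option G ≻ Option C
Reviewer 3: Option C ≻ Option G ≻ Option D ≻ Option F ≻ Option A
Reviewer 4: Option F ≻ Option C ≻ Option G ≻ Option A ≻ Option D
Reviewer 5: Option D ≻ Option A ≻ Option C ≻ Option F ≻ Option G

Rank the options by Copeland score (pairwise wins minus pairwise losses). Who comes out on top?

Pairwise results:
  Option D vs Option A: Option D wins 3–2.
  Option D vs Option G: Option G wins 3–2.
  Option D vs Option C: Option C wins 3–2.
  Option D vs Option F: Option F wins 3–2.
  Option A vs Option G: Option A wins 3–2.
  Option A vs Option C: Option A wins 3–2.
  Option A vs Option F: Option F wins 3–2.
  Option G vs Option C: Option C wins 4–1.
  Option G vs Option F: Option F wins 4–1.
  Option C vs Option F: Option F wins 3–2.
Copeland scores (wins − losses):
  Option D: 1 − 3 = -2
  Option A: 2 − 2 = 0
  Option G: 1 − 3 = -2
  Option C: 2 − 2 = 0
  Option F: 4 − 0 = 4
Option F has the best Copeland score.

Option F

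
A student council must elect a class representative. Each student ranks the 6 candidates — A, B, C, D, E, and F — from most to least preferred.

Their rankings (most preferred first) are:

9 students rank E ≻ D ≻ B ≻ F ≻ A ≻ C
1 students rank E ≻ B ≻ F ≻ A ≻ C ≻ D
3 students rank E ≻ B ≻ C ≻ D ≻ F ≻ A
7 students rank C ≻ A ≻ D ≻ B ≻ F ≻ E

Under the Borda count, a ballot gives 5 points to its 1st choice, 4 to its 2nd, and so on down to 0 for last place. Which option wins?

Borda scores:
  A: 9·1 + 2 + 3·0 + 7·4 = 39
  B: 9·3 + 4 + 3·4 + 7·2 = 57
  C: 9·0 + 1 + 3·3 + 7·5 = 45
  D: 9·4 + 0 + 3·2 + 7·3 = 63
  E: 9·5 + 5 + 3·5 + 7·0 = 65
  F: 9·2 + 3 + 3·1 + 7·1 = 31
E has the highest total.

E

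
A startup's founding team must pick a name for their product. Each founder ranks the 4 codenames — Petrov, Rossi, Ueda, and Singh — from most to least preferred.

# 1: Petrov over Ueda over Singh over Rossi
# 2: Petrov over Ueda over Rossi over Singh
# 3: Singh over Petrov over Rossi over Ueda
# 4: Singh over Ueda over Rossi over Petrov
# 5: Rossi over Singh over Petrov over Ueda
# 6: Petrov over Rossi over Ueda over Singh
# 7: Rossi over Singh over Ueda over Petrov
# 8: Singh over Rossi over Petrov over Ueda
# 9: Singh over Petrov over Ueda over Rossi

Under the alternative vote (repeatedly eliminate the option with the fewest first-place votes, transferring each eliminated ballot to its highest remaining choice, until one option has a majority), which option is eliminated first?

Round 1: Singh 4, Petrov 3, Rossi 2, Ueda 0. Ueda has the fewest and is eliminated.
Round 2: Singh 4, Petrov 3, Rossi 2. Rossi has the fewest and is eliminated.
Round 3: Singh 6, Petrov 3. Singh has a majority.

Ueda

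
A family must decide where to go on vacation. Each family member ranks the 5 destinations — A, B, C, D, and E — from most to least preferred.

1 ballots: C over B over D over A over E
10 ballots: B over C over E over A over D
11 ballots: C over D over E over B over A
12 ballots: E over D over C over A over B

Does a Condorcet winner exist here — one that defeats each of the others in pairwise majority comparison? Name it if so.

Head-to-head results (34 voters total):
A vs B: B wins 22–12.
A vs C: C wins 34–0.
A vs D: D wins 24–10.
A vs E: E wins 33–1.
B vs C: C wins 24–10.
B vs D: D wins 23–11.
B vs E: E wins 23–11.
C vs D: C wins 22–12.
C vs E: C wins 22–12.
D vs E: E wins 22–12.
C beats each rival — A (34–0), B (24–10), D (22–12), E (22–12) — so C is the Condorcet winner.

C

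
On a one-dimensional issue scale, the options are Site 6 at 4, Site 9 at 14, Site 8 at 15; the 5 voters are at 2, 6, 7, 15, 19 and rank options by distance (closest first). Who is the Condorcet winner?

With single-peaked preferences on a line, the Condorcet winner is the candidate closest to the median voter.
The median voter (position 7) is closest to Site 6 at 4.
Check: Site 6 vs Site 8 — voters closer to Site 6: 3 of 5.

Site 6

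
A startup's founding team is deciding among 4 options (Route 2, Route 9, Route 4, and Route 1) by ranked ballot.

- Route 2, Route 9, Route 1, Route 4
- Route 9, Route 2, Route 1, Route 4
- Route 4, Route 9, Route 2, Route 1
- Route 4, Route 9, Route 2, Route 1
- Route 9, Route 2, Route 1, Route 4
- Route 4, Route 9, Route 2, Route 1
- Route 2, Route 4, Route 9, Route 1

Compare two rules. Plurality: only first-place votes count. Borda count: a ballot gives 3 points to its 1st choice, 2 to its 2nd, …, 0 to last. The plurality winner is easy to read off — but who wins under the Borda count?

Plurality first-place counts: Route 2 2, Route 9 2, Route 4 3, Route 1 0 → Route 4.
Borda totals: Route 2 13, Route 9 15, Route 4 11, Route 1 3 → Route 9.

Route 9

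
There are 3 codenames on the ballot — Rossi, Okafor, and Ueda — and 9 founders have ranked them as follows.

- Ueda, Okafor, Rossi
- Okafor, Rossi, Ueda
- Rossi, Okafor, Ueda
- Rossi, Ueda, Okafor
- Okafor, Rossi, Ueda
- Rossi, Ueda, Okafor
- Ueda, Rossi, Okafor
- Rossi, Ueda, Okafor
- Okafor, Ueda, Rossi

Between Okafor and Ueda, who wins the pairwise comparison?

Ueda

Ballots ranking Okafor above Ueda: 4.
Ballots ranking Ueda above Okafor: 5.
Ueda wins the head-to-head, 5–4.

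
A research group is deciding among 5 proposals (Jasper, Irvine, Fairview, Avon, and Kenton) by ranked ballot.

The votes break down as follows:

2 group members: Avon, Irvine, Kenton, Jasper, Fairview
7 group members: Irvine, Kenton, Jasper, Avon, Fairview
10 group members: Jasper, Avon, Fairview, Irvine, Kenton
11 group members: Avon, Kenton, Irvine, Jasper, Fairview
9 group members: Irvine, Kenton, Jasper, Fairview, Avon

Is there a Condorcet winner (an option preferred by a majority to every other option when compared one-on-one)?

Head-to-head results (39 voters total):
Jasper vs Irvine: Irvine wins 29–10.
Jasper vs Fairview: Jasper wins 39–0.
Jasper vs Avon: Jasper wins 26–13.
Jasper vs Kenton: Kenton wins 29–10.
Irvine vs Fairview: Irvine wins 29–10.
Irvine vs Avon: Avon wins 23–16.
Irvine vs Kenton: Irvine wins 28–11.
Fairview vs Avon: Avon wins 30–9.
Fairview vs Kenton: Kenton wins 29–10.
Avon vs Kenton: Avon wins 23–16.
No candidate beats all others: Jasper beats Avon beats Irvine beats Jasper, a majority cycle.

No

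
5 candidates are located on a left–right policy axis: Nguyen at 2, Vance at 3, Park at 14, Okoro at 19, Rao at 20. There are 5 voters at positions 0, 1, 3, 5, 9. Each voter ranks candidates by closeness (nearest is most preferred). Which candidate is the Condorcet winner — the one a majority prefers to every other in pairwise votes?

With single-peaked preferences on a line, the Condorcet winner is the candidate closest to the median voter.
The median voter (position 3) is closest to Vance at 3.
Check: Vance vs Park — voters closer to Vance: 4 of 5.

Vance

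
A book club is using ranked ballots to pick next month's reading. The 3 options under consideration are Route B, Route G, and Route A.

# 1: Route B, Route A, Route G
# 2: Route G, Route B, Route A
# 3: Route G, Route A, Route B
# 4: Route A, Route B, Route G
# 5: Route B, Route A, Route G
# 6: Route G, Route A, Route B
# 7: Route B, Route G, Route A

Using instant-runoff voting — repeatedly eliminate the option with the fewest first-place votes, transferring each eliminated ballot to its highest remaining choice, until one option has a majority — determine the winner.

Route B

Round 1: Route B 3, Route G 3, Route A 1. Route A has the fewest and is eliminated.
Round 2: Route B 4, Route G 3. Route B has a majority.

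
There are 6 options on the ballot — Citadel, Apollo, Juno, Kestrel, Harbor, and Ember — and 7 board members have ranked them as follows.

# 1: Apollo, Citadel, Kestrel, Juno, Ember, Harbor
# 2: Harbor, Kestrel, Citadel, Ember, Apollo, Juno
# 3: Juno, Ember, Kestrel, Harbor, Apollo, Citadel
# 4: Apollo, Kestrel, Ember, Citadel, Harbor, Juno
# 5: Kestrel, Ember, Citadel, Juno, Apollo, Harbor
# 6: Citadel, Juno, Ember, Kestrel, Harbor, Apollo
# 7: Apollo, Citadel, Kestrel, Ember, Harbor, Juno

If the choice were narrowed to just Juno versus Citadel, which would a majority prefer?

Citadel

Ballots ranking Juno above Citadel: 1.
Ballots ranking Citadel above Juno: 6.
Citadel wins the head-to-head, 6–1.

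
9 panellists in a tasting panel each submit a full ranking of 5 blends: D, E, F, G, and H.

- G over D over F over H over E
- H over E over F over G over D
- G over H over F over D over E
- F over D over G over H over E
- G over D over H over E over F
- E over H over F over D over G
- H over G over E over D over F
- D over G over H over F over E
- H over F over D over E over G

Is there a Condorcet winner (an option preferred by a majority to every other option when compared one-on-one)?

Head-to-head results (9 voters total):
D vs E: D wins 6–3.
D vs F: F wins 5–4.
D vs G: G wins 5–4.
D vs H: H wins 5–4.
E vs F: F wins 5–4.
E vs G: G wins 6–3.
E vs H: H wins 8–1.
F vs G: G wins 5–4.
F vs H: H wins 7–2.
G vs H: G wins 5–4.
G beats each rival — D (5–4), E (6–3), F (5–4), H (5–4) — so G is the Condorcet winner.

Yes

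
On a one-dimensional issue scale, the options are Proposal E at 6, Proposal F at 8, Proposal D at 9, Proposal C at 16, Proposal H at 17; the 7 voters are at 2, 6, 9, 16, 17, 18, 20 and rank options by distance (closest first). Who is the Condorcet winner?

With single-peaked preferences on a line, the Condorcet winner is the candidate closest to the median voter.
The median voter (position 16) is closest to Proposal C at 16.
Check: Proposal C vs Proposal E — voters closer to Proposal C: 4 of 7.

Proposal C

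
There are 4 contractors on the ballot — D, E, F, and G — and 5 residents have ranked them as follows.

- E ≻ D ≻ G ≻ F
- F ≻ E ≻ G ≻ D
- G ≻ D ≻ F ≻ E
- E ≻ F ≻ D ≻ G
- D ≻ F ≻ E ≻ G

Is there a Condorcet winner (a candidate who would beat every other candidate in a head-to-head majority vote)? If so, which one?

Head-to-head results (5 voters total):
D vs E: E wins 3–2.
D vs F: D wins 3–2.
D vs G: D wins 3–2.
E vs F: F wins 3–2.
E vs G: E wins 4–1.
F vs G: F wins 3–2.
No candidate beats all others: D beats F beats E beats D, a majority cycle.

None — there is no Condorcet winner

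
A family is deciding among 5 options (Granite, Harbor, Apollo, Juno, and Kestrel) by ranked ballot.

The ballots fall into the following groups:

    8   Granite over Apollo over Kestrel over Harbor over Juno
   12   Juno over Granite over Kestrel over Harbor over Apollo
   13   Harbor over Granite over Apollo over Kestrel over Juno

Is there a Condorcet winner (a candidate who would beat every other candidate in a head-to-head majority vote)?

Head-to-head results (33 voters total):
Granite vs Harbor: Granite wins 20–13.
Granite vs Apollo: Granite wins 33–0.
Granite vs Juno: Granite wins 21–12.
Granite vs Kestrel: Granite wins 33–0.
Harbor vs Apollo: Harbor wins 25–8.
Harbor vs Juno: Harbor wins 21–12.
Harbor vs Kestrel: Kestrel wins 20–13.
Apollo vs Juno: Apollo wins 21–12.
Apollo vs Kestrel: Apollo wins 21–12.
Juno vs Kestrel: Kestrel wins 21–12.
Granite beats each rival — Harbor (20–13), Apollo (33–0), Juno (21–12), Kestrel (33–0) — so Granite is the Condorcet winner.

Yes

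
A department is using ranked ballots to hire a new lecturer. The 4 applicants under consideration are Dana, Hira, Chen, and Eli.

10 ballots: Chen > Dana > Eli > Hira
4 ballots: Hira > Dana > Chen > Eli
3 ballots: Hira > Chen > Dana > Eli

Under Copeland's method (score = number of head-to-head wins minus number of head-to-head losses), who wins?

Pairwise results:
  Dana vs Hira: Dana wins 10–7.
  Dana vs Chen: Chen wins 13–4.
  Dana vs Eli: Dana wins 17–0.
  Hira vs Chen: Chen wins 10–7.
  Hira vs Eli: Eli wins 10–7.
  Chen vs Eli: Chen wins 17–0.
Copeland scores (wins − losses):
  Dana: 2 − 1 = 1
  Hira: 0 − 3 = -3
  Chen: 3 − 0 = 3
  Eli: 1 − 2 = -1
Chen has the best Copeland score.

Chen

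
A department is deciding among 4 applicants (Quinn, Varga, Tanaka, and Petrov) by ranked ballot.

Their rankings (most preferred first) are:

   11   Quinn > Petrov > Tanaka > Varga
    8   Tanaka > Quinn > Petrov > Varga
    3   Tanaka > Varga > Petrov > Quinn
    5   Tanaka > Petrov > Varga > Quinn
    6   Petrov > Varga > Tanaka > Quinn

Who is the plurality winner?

First-place vote totals:
  Quinn: 11
  Varga: 0
  Tanaka: 16
  Petrov: 6
Tanaka has the most first-place votes.

Tanaka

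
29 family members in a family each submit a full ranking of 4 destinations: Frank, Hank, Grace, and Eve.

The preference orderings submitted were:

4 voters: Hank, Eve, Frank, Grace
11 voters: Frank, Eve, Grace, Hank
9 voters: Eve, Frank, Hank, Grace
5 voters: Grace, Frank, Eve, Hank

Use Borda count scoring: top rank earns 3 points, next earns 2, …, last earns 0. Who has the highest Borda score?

Frank

Borda scores:
  Frank: 4·1 + 11·3 + 9·2 + 5·2 = 65
  Hank: 4·3 + 11·0 + 9·1 + 5·0 = 21
  Grace: 4·0 + 11·1 + 9·0 + 5·3 = 26
  Eve: 4·2 + 11·2 + 9·3 + 5·1 = 62
Frank has the highest total.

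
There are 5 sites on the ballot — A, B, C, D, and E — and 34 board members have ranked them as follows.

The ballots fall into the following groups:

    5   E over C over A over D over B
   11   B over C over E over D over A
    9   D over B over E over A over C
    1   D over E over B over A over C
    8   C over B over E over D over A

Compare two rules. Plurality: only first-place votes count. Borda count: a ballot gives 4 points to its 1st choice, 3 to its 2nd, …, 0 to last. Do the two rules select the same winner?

Plurality first-place counts: A 0, B 11, C 8, D 10, E 5 → B.
Borda totals: A 20, B 97, C 80, D 64, E 79 → B.
The two rules agree on B.

Yes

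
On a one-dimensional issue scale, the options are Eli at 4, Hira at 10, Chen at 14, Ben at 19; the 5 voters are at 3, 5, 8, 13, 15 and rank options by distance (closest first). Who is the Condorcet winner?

With single-peaked preferences on a line, the Condorcet winner is the candidate closest to the median voter.
The median voter (position 8) is closest to Hira at 10.
Check: Hira vs Ben — voters closer to Hira: 4 of 5.

Hira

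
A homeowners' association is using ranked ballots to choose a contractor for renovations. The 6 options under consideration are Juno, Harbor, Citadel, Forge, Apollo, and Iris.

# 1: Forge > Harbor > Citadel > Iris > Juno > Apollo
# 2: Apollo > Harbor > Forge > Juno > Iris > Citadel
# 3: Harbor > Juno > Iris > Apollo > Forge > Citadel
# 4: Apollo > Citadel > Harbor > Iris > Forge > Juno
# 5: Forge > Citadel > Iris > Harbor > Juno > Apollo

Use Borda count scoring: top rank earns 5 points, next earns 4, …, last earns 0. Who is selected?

Borda scores:
  Juno: 1 + 2 + 4 + 0 + 1 = 8
  Harbor: 4 + 4 + 5 + 3 + 2 = 18
  Citadel: 3 + 0 + 0 + 4 + 4 = 11
  Forge: 5 + 3 + 1 + 1 + 5 = 15
  Apollo: 0 + 5 + 2 + 5 + 0 = 12
  Iris: 2 + 1 + 3 + 2 + 3 = 11
Harbor has the highest total.

Harbor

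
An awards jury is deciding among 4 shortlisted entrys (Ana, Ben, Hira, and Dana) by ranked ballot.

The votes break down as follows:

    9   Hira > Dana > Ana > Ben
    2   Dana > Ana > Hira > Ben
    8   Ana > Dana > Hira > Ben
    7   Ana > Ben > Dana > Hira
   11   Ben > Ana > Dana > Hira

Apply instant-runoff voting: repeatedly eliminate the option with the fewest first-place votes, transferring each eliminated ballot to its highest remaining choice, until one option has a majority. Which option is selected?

Round 1: Ana 15, Ben 11, Hira 9, Dana 2. Dana has the fewest and is eliminated.
Round 2: Ana 17, Ben 11, Hira 9. Hira has the fewest and is eliminated.
Round 3: Ana 26, Ben 11. Ana has a majority.

Ana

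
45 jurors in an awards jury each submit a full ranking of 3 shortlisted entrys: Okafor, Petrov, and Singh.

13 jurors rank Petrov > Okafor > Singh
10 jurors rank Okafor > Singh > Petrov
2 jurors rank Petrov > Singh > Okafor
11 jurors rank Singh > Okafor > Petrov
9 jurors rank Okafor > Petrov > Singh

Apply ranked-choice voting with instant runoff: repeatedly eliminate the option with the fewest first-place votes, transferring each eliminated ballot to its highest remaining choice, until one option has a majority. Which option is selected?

Round 1: Okafor 19, Petrov 15, Singh 11. Singh has the fewest and is eliminated.
Round 2: Okafor 30, Petrov 15. Okafor has a majority.

Okafor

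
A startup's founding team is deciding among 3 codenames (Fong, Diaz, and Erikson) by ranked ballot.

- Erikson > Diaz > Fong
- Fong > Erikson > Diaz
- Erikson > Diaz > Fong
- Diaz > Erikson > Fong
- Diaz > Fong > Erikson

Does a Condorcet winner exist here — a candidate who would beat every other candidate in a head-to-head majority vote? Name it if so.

Erikson

Head-to-head results (5 voters total):
Fong vs Diaz: Diaz wins 4–1.
Fong vs Erikson: Erikson wins 3–2.
Diaz vs Erikson: Erikson wins 3–2.
Erikson beats each rival — Fong (3–2), Diaz (3–2) — so Erikson is the Condorcet winner.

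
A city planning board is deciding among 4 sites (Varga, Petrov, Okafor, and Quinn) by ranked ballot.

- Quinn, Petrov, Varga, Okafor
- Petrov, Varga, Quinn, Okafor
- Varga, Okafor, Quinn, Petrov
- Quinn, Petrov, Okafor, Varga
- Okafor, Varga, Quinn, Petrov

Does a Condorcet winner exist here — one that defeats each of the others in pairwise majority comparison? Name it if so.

Head-to-head results (5 voters total):
Varga vs Petrov: Petrov wins 3–2.
Varga vs Okafor: Varga wins 3–2.
Varga vs Quinn: Varga wins 3–2.
Petrov vs Okafor: Petrov wins 3–2.
Petrov vs Quinn: Quinn wins 4–1.
Okafor vs Quinn: Quinn wins 3–2.
No candidate beats all others: Varga beats Quinn beats Petrov beats Varga, a majority cycle.

None — there is no Condorcet winner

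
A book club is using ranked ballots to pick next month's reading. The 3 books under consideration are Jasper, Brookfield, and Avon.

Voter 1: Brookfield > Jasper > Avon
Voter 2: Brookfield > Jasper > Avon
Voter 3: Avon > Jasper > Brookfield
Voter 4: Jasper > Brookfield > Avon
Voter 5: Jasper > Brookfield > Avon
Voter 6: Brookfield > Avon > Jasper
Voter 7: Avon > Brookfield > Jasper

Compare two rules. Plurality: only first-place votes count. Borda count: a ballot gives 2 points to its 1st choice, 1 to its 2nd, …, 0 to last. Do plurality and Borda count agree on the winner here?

Yes

Plurality first-place counts: Jasper 2, Brookfield 3, Avon 2 → Brookfield.
Borda totals: Jasper 7, Brookfield 9, Avon 5 → Brookfield.
The two rules agree on Brookfield.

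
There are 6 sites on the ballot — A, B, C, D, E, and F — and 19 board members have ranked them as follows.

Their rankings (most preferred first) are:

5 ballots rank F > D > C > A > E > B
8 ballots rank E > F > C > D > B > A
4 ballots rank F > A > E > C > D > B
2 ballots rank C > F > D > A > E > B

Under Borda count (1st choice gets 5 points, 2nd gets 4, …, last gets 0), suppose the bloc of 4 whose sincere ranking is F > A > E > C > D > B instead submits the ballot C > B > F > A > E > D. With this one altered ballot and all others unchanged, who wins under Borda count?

F

Borda totals with the altered ballot: A 22, B 24, C 69, D 42, E 51, F 77.
The winner is unchanged: still F.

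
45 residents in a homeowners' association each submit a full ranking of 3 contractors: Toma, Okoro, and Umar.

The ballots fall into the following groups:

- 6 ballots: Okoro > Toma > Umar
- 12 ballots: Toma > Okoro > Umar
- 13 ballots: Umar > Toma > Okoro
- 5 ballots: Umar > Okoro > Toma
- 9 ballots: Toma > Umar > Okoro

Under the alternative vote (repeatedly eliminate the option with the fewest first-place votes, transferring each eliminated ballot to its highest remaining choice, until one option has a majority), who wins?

Toma

Round 1: Toma 21, Umar 18, Okoro 6. Okoro has the fewest and is eliminated.
Round 2: Toma 27, Umar 18. Toma has a majority.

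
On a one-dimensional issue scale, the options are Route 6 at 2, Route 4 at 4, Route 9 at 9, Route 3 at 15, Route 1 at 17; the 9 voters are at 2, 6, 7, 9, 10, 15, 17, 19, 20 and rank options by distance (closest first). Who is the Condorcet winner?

Route 9

With single-peaked preferences on a line, the Condorcet winner is the candidate closest to the median voter.
The median voter (position 10) is closest to Route 9 at 9.
Check: Route 9 vs Route 6 — voters closer to Route 9: 8 of 9.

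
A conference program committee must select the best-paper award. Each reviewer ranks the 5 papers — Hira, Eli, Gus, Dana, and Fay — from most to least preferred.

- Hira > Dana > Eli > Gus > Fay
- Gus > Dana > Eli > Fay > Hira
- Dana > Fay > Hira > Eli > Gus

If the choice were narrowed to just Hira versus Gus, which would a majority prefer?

Hira

Ballots ranking Hira above Gus: 2.
Ballots ranking Gus above Hira: 1.
Hira wins the head-to-head, 2–1.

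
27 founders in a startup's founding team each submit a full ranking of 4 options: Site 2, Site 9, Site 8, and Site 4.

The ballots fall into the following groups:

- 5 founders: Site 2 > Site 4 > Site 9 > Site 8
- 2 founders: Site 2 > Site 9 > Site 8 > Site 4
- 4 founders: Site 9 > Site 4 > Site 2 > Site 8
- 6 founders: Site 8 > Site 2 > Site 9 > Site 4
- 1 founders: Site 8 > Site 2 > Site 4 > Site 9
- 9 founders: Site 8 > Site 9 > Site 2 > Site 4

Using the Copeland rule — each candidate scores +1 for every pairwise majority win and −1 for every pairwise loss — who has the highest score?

Pairwise results:
  Site 2 vs Site 9: Site 2 wins 14–13.
  Site 2 vs Site 8: Site 8 wins 16–11.
  Site 2 vs Site 4: Site 2 wins 23–4.
  Site 9 vs Site 8: Site 8 wins 16–11.
  Site 9 vs Site 4: Site 9 wins 21–6.
  Site 8 vs Site 4: Site 8 wins 18–9.
Copeland scores (wins − losses):
  Site 2: 2 − 1 = 1
  Site 9: 1 − 2 = -1
  Site 8: 3 − 0 = 3
  Site 4: 0 − 3 = -3
Site 8 has the best Copeland score.

Site 8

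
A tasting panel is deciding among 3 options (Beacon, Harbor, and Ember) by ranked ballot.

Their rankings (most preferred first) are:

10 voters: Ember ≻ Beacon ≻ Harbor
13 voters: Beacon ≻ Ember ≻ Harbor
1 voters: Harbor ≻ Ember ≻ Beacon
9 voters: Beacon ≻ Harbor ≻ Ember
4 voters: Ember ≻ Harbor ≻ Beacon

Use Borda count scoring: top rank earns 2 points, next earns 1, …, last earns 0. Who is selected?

Beacon

Borda scores:
  Beacon: 10·1 + 13·2 + 0 + 9·2 + 4·0 = 54
  Harbor: 10·0 + 13·0 + 2 + 9·1 + 4·1 = 15
  Ember: 10·2 + 13·1 + 1 + 9·0 + 4·2 = 42
Beacon has the highest total.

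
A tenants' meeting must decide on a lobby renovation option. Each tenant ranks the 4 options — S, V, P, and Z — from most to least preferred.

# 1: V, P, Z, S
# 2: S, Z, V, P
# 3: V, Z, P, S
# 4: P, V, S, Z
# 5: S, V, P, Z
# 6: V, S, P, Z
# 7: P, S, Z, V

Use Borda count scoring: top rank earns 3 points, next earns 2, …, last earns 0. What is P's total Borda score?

11

Borda scores:
  S: 0 + 3 + 0 + 1 + 3 + 2 + 2 = 11
  V: 3 + 1 + 3 + 2 + 2 + 3 + 0 = 14
  P: 2 + 0 + 1 + 3 + 1 + 1 + 3 = 11
  Z: 1 + 2 + 2 + 0 + 0 + 0 + 1 = 6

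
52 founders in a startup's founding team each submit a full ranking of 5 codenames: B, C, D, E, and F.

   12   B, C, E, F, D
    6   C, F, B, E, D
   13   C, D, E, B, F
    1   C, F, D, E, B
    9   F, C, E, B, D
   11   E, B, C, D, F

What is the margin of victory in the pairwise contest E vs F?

Ballots ranking E above F: 12+13+11 = 36.
Ballots ranking F above E: 6+1+9 = 16.
E wins 36–16, a margin of 20.

20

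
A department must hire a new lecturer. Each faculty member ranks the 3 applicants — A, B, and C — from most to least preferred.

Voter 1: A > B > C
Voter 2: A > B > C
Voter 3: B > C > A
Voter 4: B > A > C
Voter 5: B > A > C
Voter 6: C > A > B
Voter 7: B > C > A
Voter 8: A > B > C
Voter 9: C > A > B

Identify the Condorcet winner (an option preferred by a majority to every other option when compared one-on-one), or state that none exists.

A

Head-to-head results (9 voters total):
A vs B: A wins 5–4.
A vs C: A wins 5–4.
B vs C: B wins 7–2.
A beats each rival — B (5–4), C (5–4) — so A is the Condorcet winner.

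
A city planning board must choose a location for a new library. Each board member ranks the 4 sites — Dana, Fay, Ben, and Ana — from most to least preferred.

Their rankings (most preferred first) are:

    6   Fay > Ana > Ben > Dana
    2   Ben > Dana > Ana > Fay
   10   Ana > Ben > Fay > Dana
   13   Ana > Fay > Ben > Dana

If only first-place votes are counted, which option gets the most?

Ana

First-place vote totals:
  Dana: 0
  Fay: 6
  Ben: 2
  Ana: 23
Ana has the most first-place votes.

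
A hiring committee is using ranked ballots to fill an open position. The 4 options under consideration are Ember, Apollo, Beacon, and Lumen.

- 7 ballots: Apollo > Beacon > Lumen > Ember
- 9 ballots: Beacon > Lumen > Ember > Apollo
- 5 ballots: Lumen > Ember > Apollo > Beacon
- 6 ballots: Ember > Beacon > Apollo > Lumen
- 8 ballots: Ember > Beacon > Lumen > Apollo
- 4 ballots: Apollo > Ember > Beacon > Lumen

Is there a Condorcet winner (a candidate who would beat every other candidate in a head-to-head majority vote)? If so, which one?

None — there is no Condorcet winner

Head-to-head results (39 voters total):
Ember vs Apollo: Ember wins 28–11.
Ember vs Beacon: Ember wins 23–16.
Ember vs Lumen: Lumen wins 21–18.
Apollo vs Beacon: Beacon wins 23–16.
Apollo vs Lumen: Lumen wins 22–17.
Beacon vs Lumen: Beacon wins 34–5.
No candidate beats all others: Ember beats Beacon beats Lumen beats Ember, a majority cycle.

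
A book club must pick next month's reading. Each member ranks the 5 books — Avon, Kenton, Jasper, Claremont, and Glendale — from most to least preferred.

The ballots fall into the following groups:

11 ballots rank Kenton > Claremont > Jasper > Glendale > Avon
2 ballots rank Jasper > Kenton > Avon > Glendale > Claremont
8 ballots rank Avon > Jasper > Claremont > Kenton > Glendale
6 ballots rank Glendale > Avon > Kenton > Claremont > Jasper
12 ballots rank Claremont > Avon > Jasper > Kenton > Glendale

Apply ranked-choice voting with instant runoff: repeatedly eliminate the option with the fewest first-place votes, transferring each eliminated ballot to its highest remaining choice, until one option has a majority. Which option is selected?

Avon

Round 1: Claremont 12, Kenton 11, Avon 8, Glendale 6, Jasper 2. Jasper has the fewest and is eliminated.
Round 2: Kenton 13, Claremont 12, Avon 8, Glendale 6. Glendale has the fewest and is eliminated.
Round 3: Avon 14, Kenton 13, Claremont 12. Claremont has the fewest and is eliminated.
Round 4: Avon 26, Kenton 13. Avon has a majority.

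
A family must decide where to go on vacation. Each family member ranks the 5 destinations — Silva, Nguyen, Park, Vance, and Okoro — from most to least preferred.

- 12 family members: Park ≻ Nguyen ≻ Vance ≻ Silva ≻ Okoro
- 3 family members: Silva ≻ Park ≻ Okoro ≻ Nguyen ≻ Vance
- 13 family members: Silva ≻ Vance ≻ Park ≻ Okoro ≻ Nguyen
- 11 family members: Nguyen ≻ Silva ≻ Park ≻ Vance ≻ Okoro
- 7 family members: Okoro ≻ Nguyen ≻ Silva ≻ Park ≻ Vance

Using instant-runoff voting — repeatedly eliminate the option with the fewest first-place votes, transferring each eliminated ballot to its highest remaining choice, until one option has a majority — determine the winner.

Nguyen

Round 1: Silva 16, Park 12, Nguyen 11, Okoro 7, Vance 0. Vance has the fewest and is eliminated.
Round 2: Silva 16, Park 12, Nguyen 11, Okoro 7. Okoro has the fewest and is eliminated.
Round 3: Nguyen 18, Silva 16, Park 12. Park has the fewest and is eliminated.
Round 4: Nguyen 30, Silva 16. Nguyen has a majority.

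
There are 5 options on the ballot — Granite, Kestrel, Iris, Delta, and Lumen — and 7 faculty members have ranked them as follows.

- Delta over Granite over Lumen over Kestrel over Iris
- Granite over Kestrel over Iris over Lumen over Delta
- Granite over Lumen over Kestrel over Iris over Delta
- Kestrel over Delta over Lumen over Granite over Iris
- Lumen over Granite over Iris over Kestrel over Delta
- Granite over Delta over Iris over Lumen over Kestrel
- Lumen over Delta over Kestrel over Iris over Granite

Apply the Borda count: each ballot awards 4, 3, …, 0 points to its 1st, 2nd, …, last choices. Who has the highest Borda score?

Granite

Borda scores:
  Granite: 3 + 4 + 4 + 1 + 3 + 4 + 0 = 19
  Kestrel: 1 + 3 + 2 + 4 + 1 + 0 + 2 = 13
  Iris: 0 + 2 + 1 + 0 + 2 + 2 + 1 = 8
  Delta: 4 + 0 + 0 + 3 + 0 + 3 + 3 = 13
  Lumen: 2 + 1 + 3 + 2 + 4 + 1 + 4 = 17
Granite has the highest total.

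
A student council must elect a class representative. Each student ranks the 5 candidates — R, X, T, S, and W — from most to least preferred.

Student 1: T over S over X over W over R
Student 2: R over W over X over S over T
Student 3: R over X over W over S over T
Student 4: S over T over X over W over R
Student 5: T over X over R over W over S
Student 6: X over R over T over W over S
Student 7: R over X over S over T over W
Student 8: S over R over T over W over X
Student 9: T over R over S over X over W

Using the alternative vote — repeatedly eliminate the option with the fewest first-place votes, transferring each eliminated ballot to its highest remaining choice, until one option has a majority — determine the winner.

R

Round 1: R 3, T 3, S 2, X 1, W 0. W has the fewest and is eliminated.
Round 2: R 3, T 3, S 2, X 1. X has the fewest and is eliminated.
Round 3: R 4, T 3, S 2. S has the fewest and is eliminated.
Round 4: R 5, T 4. R has a majority.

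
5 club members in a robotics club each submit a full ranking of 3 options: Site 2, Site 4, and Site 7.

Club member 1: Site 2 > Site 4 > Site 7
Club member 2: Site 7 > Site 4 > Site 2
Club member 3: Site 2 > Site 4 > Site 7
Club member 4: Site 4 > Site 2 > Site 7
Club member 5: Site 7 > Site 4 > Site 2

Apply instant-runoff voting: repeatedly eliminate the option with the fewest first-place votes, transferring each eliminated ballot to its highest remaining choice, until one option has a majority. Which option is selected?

Site 2

Round 1: Site 2 2, Site 7 2, Site 4 1. Site 4 has the fewest and is eliminated.
Round 2: Site 2 3, Site 7 2. Site 2 has a majority.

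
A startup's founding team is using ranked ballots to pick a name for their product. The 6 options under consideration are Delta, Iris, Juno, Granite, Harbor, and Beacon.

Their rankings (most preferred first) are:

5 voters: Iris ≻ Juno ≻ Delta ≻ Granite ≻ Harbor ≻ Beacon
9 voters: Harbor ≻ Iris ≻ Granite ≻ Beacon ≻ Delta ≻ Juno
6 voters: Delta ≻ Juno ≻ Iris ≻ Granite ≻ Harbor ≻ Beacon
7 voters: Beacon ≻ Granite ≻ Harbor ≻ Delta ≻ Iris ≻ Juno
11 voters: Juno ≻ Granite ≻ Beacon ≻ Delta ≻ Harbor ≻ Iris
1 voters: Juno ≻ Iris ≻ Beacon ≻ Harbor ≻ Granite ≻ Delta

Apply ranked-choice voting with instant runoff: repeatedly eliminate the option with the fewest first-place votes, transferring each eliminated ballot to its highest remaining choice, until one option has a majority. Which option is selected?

Juno

Round 1: Juno 12, Harbor 9, Beacon 7, Delta 6, Iris 5, Granite 0. Granite has the fewest and is eliminated.
Round 2: Juno 12, Harbor 9, Beacon 7, Delta 6, Iris 5. Iris has the fewest and is eliminated.
Round 3: Juno 17, Harbor 9, Beacon 7, Delta 6. Delta has the fewest and is eliminated.
Round 4: Juno 23, Harbor 9, Beacon 7. Juno has a majority.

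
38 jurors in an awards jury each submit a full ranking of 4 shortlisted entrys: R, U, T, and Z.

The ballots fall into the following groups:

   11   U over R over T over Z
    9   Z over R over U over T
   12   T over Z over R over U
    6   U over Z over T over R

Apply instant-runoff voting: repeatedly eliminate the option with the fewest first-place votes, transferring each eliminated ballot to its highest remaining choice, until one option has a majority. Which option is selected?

Round 1: U 17, T 12, Z 9, R 0. R has the fewest and is eliminated.
Round 2: U 17, T 12, Z 9. Z has the fewest and is eliminated.
Round 3: U 26, T 12. U has a majority.

U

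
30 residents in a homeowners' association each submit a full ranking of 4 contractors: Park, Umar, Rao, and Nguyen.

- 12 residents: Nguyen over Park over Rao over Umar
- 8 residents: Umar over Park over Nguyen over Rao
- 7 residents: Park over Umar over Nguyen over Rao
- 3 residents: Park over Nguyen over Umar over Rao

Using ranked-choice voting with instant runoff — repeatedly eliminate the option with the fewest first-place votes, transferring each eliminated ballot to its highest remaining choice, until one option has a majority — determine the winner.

Park

Round 1: Nguyen 12, Park 10, Umar 8, Rao 0. Rao has the fewest and is eliminated.
Round 2: Nguyen 12, Park 10, Umar 8. Umar has the fewest and is eliminated.
Round 3: Park 18, Nguyen 12. Park has a majority.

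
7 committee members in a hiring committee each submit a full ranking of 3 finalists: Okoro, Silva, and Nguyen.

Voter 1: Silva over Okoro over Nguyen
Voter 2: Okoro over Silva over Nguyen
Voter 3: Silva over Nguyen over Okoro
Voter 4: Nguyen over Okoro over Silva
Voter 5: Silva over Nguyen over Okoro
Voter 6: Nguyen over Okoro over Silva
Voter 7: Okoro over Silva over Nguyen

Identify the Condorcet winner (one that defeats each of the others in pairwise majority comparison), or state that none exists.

Head-to-head results (7 voters total):
Okoro vs Silva: Okoro wins 4–3.
Okoro vs Nguyen: Nguyen wins 4–3.
Silva vs Nguyen: Silva wins 5–2.
No candidate beats all others: Okoro beats Silva beats Nguyen beats Okoro, a majority cycle.

No Condorcet winner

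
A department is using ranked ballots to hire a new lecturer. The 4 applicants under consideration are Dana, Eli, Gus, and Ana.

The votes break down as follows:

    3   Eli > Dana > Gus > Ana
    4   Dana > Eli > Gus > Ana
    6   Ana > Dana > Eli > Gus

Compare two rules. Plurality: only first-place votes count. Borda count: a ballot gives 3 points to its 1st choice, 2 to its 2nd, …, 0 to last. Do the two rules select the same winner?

No

Plurality first-place counts: Dana 4, Eli 3, Gus 0, Ana 6 → Ana.
Borda totals: Dana 30, Eli 23, Gus 7, Ana 18 → Dana.
The two rules disagree: plurality picks Ana, Borda picks Dana.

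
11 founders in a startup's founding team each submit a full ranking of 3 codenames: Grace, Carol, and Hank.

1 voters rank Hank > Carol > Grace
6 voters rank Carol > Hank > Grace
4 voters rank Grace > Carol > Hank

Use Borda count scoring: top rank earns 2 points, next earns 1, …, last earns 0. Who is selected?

Carol

Borda scores:
  Grace: 0 + 6·0 + 4·2 = 8
  Carol: 1 + 6·2 + 4·1 = 17
  Hank: 2 + 6·1 + 4·0 = 8
Carol has the highest total.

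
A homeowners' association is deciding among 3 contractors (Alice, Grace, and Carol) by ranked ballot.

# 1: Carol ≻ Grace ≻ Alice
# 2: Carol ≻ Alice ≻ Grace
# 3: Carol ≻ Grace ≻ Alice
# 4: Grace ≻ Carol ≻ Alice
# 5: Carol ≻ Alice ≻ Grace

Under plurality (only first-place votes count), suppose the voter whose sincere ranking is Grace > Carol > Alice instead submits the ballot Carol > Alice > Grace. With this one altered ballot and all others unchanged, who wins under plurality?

Carol

First-place totals with the altered ballot: Alice 0, Grace 0, Carol 5.
The winner is unchanged: still Carol.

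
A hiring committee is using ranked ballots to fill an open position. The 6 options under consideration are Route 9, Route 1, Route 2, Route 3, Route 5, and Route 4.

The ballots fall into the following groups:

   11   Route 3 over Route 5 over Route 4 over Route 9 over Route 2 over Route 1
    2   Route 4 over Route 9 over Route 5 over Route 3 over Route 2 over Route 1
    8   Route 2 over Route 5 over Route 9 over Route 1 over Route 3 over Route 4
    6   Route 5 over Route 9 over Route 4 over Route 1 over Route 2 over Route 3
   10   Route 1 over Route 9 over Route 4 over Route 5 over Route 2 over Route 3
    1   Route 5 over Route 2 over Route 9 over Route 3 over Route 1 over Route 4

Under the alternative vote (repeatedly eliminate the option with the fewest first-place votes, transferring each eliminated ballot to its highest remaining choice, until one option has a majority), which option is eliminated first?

Round 1: Route 3 11, Route 1 10, Route 2 8, Route 5 7, Route 4 2, Route 9 0. Route 9 has the fewest and is eliminated.
Round 2: Route 3 11, Route 1 10, Route 2 8, Route 5 7, Route 4 2. Route 4 has the fewest and is eliminated.
Round 3: Route 3 11, Route 1 10, Route 5 9, Route 2 8. Route 2 has the fewest and is eliminated.
Round 4: Route 5 17, Route 3 11, Route 1 10. Route 1 has the fewest and is eliminated.
Round 5: Route 5 27, Route 3 11. Route 5 has a majority.

Route 9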